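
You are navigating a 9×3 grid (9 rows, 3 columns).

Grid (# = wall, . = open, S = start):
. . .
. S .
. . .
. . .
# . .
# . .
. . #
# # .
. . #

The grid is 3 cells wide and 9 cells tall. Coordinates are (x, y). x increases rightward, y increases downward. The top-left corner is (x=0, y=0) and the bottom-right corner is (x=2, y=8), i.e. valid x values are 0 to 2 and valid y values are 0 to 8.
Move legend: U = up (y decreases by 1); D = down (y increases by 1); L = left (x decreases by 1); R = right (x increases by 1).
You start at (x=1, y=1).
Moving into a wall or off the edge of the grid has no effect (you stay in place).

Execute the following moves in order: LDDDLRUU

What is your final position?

Start: (x=1, y=1)
  L (left): (x=1, y=1) -> (x=0, y=1)
  D (down): (x=0, y=1) -> (x=0, y=2)
  D (down): (x=0, y=2) -> (x=0, y=3)
  D (down): blocked, stay at (x=0, y=3)
  L (left): blocked, stay at (x=0, y=3)
  R (right): (x=0, y=3) -> (x=1, y=3)
  U (up): (x=1, y=3) -> (x=1, y=2)
  U (up): (x=1, y=2) -> (x=1, y=1)
Final: (x=1, y=1)

Answer: Final position: (x=1, y=1)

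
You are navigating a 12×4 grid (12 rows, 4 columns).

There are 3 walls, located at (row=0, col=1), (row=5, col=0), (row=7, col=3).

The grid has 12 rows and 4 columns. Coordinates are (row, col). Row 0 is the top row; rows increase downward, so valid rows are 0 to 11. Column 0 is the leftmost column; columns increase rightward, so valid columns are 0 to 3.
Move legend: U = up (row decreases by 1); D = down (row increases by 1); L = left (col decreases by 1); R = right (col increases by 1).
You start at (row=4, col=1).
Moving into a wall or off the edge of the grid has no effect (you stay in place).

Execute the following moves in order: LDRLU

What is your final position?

Start: (row=4, col=1)
  L (left): (row=4, col=1) -> (row=4, col=0)
  D (down): blocked, stay at (row=4, col=0)
  R (right): (row=4, col=0) -> (row=4, col=1)
  L (left): (row=4, col=1) -> (row=4, col=0)
  U (up): (row=4, col=0) -> (row=3, col=0)
Final: (row=3, col=0)

Answer: Final position: (row=3, col=0)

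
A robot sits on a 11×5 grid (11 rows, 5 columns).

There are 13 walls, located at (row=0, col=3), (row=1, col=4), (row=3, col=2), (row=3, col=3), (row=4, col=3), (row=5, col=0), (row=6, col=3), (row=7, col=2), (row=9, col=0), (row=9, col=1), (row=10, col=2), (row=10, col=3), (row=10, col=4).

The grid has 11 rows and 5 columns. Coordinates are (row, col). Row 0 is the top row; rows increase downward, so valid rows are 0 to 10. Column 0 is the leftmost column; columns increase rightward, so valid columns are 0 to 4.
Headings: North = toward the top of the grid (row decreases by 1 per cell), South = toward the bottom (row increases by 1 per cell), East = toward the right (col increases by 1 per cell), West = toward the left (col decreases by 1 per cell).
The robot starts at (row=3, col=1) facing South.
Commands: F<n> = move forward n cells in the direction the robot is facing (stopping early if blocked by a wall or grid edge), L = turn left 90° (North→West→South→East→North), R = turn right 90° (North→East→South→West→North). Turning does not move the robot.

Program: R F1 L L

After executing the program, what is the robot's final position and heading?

Start: (row=3, col=1), facing South
  R: turn right, now facing West
  F1: move forward 1, now at (row=3, col=0)
  L: turn left, now facing South
  L: turn left, now facing East
Final: (row=3, col=0), facing East

Answer: Final position: (row=3, col=0), facing East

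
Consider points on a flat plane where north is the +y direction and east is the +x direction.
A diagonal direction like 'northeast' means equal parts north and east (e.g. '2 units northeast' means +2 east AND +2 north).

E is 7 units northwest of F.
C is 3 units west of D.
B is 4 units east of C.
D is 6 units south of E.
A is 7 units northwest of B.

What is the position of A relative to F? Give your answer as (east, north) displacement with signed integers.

Place F at the origin (east=0, north=0).
  E is 7 units northwest of F: delta (east=-7, north=+7); E at (east=-7, north=7).
  D is 6 units south of E: delta (east=+0, north=-6); D at (east=-7, north=1).
  C is 3 units west of D: delta (east=-3, north=+0); C at (east=-10, north=1).
  B is 4 units east of C: delta (east=+4, north=+0); B at (east=-6, north=1).
  A is 7 units northwest of B: delta (east=-7, north=+7); A at (east=-13, north=8).
Therefore A relative to F: (east=-13, north=8).

Answer: A is at (east=-13, north=8) relative to F.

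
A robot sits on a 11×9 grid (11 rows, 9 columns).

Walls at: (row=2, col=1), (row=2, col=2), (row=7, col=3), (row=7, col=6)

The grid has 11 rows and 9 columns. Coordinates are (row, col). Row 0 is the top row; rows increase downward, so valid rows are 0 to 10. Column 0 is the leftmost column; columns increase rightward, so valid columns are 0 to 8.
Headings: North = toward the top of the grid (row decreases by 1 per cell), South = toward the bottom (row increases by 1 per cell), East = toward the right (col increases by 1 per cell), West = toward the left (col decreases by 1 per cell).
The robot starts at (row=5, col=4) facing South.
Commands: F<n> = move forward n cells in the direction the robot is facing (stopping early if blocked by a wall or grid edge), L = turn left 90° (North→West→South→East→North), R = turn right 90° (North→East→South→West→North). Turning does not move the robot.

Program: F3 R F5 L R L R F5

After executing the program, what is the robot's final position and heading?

Start: (row=5, col=4), facing South
  F3: move forward 3, now at (row=8, col=4)
  R: turn right, now facing West
  F5: move forward 4/5 (blocked), now at (row=8, col=0)
  L: turn left, now facing South
  R: turn right, now facing West
  L: turn left, now facing South
  R: turn right, now facing West
  F5: move forward 0/5 (blocked), now at (row=8, col=0)
Final: (row=8, col=0), facing West

Answer: Final position: (row=8, col=0), facing West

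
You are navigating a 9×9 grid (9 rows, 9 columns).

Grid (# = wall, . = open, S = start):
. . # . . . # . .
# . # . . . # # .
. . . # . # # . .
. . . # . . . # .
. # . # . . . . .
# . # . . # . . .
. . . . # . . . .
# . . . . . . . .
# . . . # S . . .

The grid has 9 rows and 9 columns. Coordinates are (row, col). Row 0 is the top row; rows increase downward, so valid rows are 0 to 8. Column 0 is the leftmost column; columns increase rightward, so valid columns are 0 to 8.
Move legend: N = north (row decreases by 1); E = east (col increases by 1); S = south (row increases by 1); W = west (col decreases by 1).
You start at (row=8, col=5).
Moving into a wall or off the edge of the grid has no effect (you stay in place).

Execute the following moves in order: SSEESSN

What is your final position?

Start: (row=8, col=5)
  S (south): blocked, stay at (row=8, col=5)
  S (south): blocked, stay at (row=8, col=5)
  E (east): (row=8, col=5) -> (row=8, col=6)
  E (east): (row=8, col=6) -> (row=8, col=7)
  S (south): blocked, stay at (row=8, col=7)
  S (south): blocked, stay at (row=8, col=7)
  N (north): (row=8, col=7) -> (row=7, col=7)
Final: (row=7, col=7)

Answer: Final position: (row=7, col=7)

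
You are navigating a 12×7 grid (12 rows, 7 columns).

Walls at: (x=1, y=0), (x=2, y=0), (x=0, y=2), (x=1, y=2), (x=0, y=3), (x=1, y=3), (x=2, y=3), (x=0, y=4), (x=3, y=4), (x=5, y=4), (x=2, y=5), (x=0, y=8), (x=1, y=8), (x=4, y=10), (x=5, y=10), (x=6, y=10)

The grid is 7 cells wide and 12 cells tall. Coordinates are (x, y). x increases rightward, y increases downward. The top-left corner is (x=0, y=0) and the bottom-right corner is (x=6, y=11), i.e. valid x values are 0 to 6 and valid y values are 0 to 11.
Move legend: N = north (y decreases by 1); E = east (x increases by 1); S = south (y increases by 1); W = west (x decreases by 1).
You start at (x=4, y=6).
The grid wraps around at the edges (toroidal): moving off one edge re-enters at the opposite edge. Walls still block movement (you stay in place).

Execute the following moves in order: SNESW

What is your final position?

Answer: Final position: (x=4, y=7)

Derivation:
Start: (x=4, y=6)
  S (south): (x=4, y=6) -> (x=4, y=7)
  N (north): (x=4, y=7) -> (x=4, y=6)
  E (east): (x=4, y=6) -> (x=5, y=6)
  S (south): (x=5, y=6) -> (x=5, y=7)
  W (west): (x=5, y=7) -> (x=4, y=7)
Final: (x=4, y=7)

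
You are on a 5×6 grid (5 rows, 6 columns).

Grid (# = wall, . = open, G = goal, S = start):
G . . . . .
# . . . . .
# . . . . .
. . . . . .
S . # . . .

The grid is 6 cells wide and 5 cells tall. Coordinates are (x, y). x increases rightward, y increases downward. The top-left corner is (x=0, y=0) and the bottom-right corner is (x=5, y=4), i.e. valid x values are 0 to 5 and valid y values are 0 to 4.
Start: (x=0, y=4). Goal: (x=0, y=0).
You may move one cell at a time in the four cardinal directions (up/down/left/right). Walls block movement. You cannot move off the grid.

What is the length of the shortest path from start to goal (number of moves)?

Answer: Shortest path length: 6

Derivation:
BFS from (x=0, y=4) until reaching (x=0, y=0):
  Distance 0: (x=0, y=4)
  Distance 1: (x=0, y=3), (x=1, y=4)
  Distance 2: (x=1, y=3)
  Distance 3: (x=1, y=2), (x=2, y=3)
  Distance 4: (x=1, y=1), (x=2, y=2), (x=3, y=3)
  Distance 5: (x=1, y=0), (x=2, y=1), (x=3, y=2), (x=4, y=3), (x=3, y=4)
  Distance 6: (x=0, y=0), (x=2, y=0), (x=3, y=1), (x=4, y=2), (x=5, y=3), (x=4, y=4)  <- goal reached here
One shortest path (6 moves): (x=0, y=4) -> (x=1, y=4) -> (x=1, y=3) -> (x=1, y=2) -> (x=1, y=1) -> (x=1, y=0) -> (x=0, y=0)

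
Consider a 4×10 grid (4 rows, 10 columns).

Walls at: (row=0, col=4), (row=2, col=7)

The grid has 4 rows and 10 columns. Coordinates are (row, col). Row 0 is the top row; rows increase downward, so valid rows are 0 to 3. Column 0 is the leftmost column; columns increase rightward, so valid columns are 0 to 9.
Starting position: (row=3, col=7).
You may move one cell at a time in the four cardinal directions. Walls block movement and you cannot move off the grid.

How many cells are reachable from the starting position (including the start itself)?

Answer: Reachable cells: 38

Derivation:
BFS flood-fill from (row=3, col=7):
  Distance 0: (row=3, col=7)
  Distance 1: (row=3, col=6), (row=3, col=8)
  Distance 2: (row=2, col=6), (row=2, col=8), (row=3, col=5), (row=3, col=9)
  Distance 3: (row=1, col=6), (row=1, col=8), (row=2, col=5), (row=2, col=9), (row=3, col=4)
  Distance 4: (row=0, col=6), (row=0, col=8), (row=1, col=5), (row=1, col=7), (row=1, col=9), (row=2, col=4), (row=3, col=3)
  Distance 5: (row=0, col=5), (row=0, col=7), (row=0, col=9), (row=1, col=4), (row=2, col=3), (row=3, col=2)
  Distance 6: (row=1, col=3), (row=2, col=2), (row=3, col=1)
  Distance 7: (row=0, col=3), (row=1, col=2), (row=2, col=1), (row=3, col=0)
  Distance 8: (row=0, col=2), (row=1, col=1), (row=2, col=0)
  Distance 9: (row=0, col=1), (row=1, col=0)
  Distance 10: (row=0, col=0)
Total reachable: 38 (grid has 38 open cells total)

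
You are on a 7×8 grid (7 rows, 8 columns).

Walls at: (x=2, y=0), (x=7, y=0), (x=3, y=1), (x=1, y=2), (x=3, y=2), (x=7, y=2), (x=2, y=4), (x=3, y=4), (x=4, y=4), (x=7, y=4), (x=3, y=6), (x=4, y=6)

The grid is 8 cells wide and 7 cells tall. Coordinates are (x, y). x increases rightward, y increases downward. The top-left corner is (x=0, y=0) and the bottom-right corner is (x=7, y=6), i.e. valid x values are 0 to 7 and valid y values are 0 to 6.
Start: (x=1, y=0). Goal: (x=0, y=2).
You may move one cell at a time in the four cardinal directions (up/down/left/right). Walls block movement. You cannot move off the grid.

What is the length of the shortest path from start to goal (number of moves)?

BFS from (x=1, y=0) until reaching (x=0, y=2):
  Distance 0: (x=1, y=0)
  Distance 1: (x=0, y=0), (x=1, y=1)
  Distance 2: (x=0, y=1), (x=2, y=1)
  Distance 3: (x=0, y=2), (x=2, y=2)  <- goal reached here
One shortest path (3 moves): (x=1, y=0) -> (x=0, y=0) -> (x=0, y=1) -> (x=0, y=2)

Answer: Shortest path length: 3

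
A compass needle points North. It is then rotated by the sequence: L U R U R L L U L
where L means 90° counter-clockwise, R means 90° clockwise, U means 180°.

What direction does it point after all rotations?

Answer: Final heading: North

Derivation:
Start: North
  L (left (90° counter-clockwise)) -> West
  U (U-turn (180°)) -> East
  R (right (90° clockwise)) -> South
  U (U-turn (180°)) -> North
  R (right (90° clockwise)) -> East
  L (left (90° counter-clockwise)) -> North
  L (left (90° counter-clockwise)) -> West
  U (U-turn (180°)) -> East
  L (left (90° counter-clockwise)) -> North
Final: North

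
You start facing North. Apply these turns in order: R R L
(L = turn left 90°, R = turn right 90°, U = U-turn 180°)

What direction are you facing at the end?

Answer: Final heading: East

Derivation:
Start: North
  R (right (90° clockwise)) -> East
  R (right (90° clockwise)) -> South
  L (left (90° counter-clockwise)) -> East
Final: East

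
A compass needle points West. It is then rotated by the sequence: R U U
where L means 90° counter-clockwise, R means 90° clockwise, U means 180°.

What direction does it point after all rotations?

Answer: Final heading: North

Derivation:
Start: West
  R (right (90° clockwise)) -> North
  U (U-turn (180°)) -> South
  U (U-turn (180°)) -> North
Final: North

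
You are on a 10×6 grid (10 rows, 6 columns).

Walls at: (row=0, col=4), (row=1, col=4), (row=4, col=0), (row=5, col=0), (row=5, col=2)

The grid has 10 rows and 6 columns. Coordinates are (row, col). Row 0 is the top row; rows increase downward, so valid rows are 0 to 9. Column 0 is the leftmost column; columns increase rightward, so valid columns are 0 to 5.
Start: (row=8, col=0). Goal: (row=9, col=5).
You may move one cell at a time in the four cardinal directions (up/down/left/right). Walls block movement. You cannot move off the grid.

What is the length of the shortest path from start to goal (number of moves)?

BFS from (row=8, col=0) until reaching (row=9, col=5):
  Distance 0: (row=8, col=0)
  Distance 1: (row=7, col=0), (row=8, col=1), (row=9, col=0)
  Distance 2: (row=6, col=0), (row=7, col=1), (row=8, col=2), (row=9, col=1)
  Distance 3: (row=6, col=1), (row=7, col=2), (row=8, col=3), (row=9, col=2)
  Distance 4: (row=5, col=1), (row=6, col=2), (row=7, col=3), (row=8, col=4), (row=9, col=3)
  Distance 5: (row=4, col=1), (row=6, col=3), (row=7, col=4), (row=8, col=5), (row=9, col=4)
  Distance 6: (row=3, col=1), (row=4, col=2), (row=5, col=3), (row=6, col=4), (row=7, col=5), (row=9, col=5)  <- goal reached here
One shortest path (6 moves): (row=8, col=0) -> (row=8, col=1) -> (row=8, col=2) -> (row=8, col=3) -> (row=8, col=4) -> (row=8, col=5) -> (row=9, col=5)

Answer: Shortest path length: 6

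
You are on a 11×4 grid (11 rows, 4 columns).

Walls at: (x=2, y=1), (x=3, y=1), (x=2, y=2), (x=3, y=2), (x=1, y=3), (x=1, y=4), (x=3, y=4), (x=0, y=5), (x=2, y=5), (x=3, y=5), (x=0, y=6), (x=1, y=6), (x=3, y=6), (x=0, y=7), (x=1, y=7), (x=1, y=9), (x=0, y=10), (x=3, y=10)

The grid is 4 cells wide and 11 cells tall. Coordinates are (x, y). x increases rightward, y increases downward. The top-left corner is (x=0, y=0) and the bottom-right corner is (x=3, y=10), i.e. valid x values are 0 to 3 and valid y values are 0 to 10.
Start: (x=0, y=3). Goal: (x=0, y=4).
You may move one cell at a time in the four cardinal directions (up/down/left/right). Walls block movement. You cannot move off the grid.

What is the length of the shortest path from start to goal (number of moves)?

Answer: Shortest path length: 1

Derivation:
BFS from (x=0, y=3) until reaching (x=0, y=4):
  Distance 0: (x=0, y=3)
  Distance 1: (x=0, y=2), (x=0, y=4)  <- goal reached here
One shortest path (1 moves): (x=0, y=3) -> (x=0, y=4)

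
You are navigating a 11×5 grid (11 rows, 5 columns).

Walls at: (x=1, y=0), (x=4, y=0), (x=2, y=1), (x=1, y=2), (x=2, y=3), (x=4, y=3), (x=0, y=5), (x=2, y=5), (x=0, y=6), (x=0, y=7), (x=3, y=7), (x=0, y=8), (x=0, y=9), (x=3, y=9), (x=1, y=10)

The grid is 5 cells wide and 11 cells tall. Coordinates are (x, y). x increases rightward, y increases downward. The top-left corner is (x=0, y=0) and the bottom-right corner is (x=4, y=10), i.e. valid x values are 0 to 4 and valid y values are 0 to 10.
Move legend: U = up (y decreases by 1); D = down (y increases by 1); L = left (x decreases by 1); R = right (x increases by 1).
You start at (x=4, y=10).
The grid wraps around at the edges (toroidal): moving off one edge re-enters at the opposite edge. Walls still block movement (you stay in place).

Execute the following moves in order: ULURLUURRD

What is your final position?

Answer: Final position: (x=4, y=9)

Derivation:
Start: (x=4, y=10)
  U (up): (x=4, y=10) -> (x=4, y=9)
  L (left): blocked, stay at (x=4, y=9)
  U (up): (x=4, y=9) -> (x=4, y=8)
  R (right): blocked, stay at (x=4, y=8)
  L (left): (x=4, y=8) -> (x=3, y=8)
  U (up): blocked, stay at (x=3, y=8)
  U (up): blocked, stay at (x=3, y=8)
  R (right): (x=3, y=8) -> (x=4, y=8)
  R (right): blocked, stay at (x=4, y=8)
  D (down): (x=4, y=8) -> (x=4, y=9)
Final: (x=4, y=9)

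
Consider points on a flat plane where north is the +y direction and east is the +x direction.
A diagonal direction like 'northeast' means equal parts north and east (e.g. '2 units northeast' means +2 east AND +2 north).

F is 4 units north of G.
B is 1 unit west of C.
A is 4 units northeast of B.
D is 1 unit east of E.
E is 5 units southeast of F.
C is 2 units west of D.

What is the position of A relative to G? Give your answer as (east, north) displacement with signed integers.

Place G at the origin (east=0, north=0).
  F is 4 units north of G: delta (east=+0, north=+4); F at (east=0, north=4).
  E is 5 units southeast of F: delta (east=+5, north=-5); E at (east=5, north=-1).
  D is 1 unit east of E: delta (east=+1, north=+0); D at (east=6, north=-1).
  C is 2 units west of D: delta (east=-2, north=+0); C at (east=4, north=-1).
  B is 1 unit west of C: delta (east=-1, north=+0); B at (east=3, north=-1).
  A is 4 units northeast of B: delta (east=+4, north=+4); A at (east=7, north=3).
Therefore A relative to G: (east=7, north=3).

Answer: A is at (east=7, north=3) relative to G.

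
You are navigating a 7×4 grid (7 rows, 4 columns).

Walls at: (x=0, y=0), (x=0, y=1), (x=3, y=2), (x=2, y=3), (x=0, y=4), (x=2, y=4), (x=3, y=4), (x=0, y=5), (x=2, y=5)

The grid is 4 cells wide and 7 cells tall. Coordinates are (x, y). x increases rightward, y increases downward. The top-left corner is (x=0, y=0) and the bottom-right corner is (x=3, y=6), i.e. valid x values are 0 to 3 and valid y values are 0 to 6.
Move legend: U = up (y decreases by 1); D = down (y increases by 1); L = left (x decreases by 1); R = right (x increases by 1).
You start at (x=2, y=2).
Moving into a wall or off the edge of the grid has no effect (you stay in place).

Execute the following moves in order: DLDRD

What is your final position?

Start: (x=2, y=2)
  D (down): blocked, stay at (x=2, y=2)
  L (left): (x=2, y=2) -> (x=1, y=2)
  D (down): (x=1, y=2) -> (x=1, y=3)
  R (right): blocked, stay at (x=1, y=3)
  D (down): (x=1, y=3) -> (x=1, y=4)
Final: (x=1, y=4)

Answer: Final position: (x=1, y=4)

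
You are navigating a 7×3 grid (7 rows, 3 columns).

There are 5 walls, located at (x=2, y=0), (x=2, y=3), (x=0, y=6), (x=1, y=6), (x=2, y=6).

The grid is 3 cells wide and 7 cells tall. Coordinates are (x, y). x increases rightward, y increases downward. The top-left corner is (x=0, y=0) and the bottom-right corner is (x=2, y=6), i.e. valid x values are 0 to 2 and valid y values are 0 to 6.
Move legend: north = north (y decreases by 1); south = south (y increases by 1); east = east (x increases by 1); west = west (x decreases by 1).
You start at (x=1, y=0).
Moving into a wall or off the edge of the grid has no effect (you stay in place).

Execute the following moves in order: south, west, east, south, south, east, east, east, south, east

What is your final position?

Start: (x=1, y=0)
  south (south): (x=1, y=0) -> (x=1, y=1)
  west (west): (x=1, y=1) -> (x=0, y=1)
  east (east): (x=0, y=1) -> (x=1, y=1)
  south (south): (x=1, y=1) -> (x=1, y=2)
  south (south): (x=1, y=2) -> (x=1, y=3)
  [×3]east (east): blocked, stay at (x=1, y=3)
  south (south): (x=1, y=3) -> (x=1, y=4)
  east (east): (x=1, y=4) -> (x=2, y=4)
Final: (x=2, y=4)

Answer: Final position: (x=2, y=4)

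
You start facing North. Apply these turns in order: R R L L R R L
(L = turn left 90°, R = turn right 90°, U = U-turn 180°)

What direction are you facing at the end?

Start: North
  R (right (90° clockwise)) -> East
  R (right (90° clockwise)) -> South
  L (left (90° counter-clockwise)) -> East
  L (left (90° counter-clockwise)) -> North
  R (right (90° clockwise)) -> East
  R (right (90° clockwise)) -> South
  L (left (90° counter-clockwise)) -> East
Final: East

Answer: Final heading: East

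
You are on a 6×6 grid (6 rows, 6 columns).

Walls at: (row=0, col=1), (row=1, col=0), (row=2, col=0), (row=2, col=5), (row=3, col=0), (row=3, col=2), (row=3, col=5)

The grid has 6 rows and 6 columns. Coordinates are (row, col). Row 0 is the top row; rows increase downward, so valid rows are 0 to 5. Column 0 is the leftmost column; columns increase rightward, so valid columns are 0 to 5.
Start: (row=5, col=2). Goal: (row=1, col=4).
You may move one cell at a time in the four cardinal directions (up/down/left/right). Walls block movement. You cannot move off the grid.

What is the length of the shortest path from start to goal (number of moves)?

BFS from (row=5, col=2) until reaching (row=1, col=4):
  Distance 0: (row=5, col=2)
  Distance 1: (row=4, col=2), (row=5, col=1), (row=5, col=3)
  Distance 2: (row=4, col=1), (row=4, col=3), (row=5, col=0), (row=5, col=4)
  Distance 3: (row=3, col=1), (row=3, col=3), (row=4, col=0), (row=4, col=4), (row=5, col=5)
  Distance 4: (row=2, col=1), (row=2, col=3), (row=3, col=4), (row=4, col=5)
  Distance 5: (row=1, col=1), (row=1, col=3), (row=2, col=2), (row=2, col=4)
  Distance 6: (row=0, col=3), (row=1, col=2), (row=1, col=4)  <- goal reached here
One shortest path (6 moves): (row=5, col=2) -> (row=5, col=3) -> (row=5, col=4) -> (row=4, col=4) -> (row=3, col=4) -> (row=2, col=4) -> (row=1, col=4)

Answer: Shortest path length: 6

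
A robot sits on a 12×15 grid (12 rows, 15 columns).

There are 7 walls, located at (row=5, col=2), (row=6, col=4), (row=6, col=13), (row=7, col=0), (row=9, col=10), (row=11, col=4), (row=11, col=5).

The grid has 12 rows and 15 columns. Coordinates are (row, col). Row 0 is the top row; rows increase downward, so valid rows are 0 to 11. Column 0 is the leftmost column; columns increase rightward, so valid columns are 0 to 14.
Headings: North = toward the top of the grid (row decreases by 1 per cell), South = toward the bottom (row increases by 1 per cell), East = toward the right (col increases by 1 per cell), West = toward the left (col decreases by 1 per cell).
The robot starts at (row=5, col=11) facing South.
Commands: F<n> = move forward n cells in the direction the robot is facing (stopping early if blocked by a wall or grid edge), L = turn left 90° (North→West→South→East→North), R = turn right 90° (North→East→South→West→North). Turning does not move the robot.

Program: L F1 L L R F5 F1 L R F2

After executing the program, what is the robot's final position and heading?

Start: (row=5, col=11), facing South
  L: turn left, now facing East
  F1: move forward 1, now at (row=5, col=12)
  L: turn left, now facing North
  L: turn left, now facing West
  R: turn right, now facing North
  F5: move forward 5, now at (row=0, col=12)
  F1: move forward 0/1 (blocked), now at (row=0, col=12)
  L: turn left, now facing West
  R: turn right, now facing North
  F2: move forward 0/2 (blocked), now at (row=0, col=12)
Final: (row=0, col=12), facing North

Answer: Final position: (row=0, col=12), facing North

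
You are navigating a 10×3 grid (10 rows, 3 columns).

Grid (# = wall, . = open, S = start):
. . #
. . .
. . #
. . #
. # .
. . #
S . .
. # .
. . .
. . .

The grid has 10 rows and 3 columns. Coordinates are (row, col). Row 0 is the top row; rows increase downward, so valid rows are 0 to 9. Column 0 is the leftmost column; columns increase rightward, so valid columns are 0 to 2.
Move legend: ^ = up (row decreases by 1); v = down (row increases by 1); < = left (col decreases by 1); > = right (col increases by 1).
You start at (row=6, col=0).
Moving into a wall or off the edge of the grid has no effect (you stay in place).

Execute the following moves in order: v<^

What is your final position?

Answer: Final position: (row=6, col=0)

Derivation:
Start: (row=6, col=0)
  v (down): (row=6, col=0) -> (row=7, col=0)
  < (left): blocked, stay at (row=7, col=0)
  ^ (up): (row=7, col=0) -> (row=6, col=0)
Final: (row=6, col=0)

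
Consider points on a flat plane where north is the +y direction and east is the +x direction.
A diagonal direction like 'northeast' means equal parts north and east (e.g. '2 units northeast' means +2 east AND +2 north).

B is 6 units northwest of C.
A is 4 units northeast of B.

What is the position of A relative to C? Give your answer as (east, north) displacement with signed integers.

Answer: A is at (east=-2, north=10) relative to C.

Derivation:
Place C at the origin (east=0, north=0).
  B is 6 units northwest of C: delta (east=-6, north=+6); B at (east=-6, north=6).
  A is 4 units northeast of B: delta (east=+4, north=+4); A at (east=-2, north=10).
Therefore A relative to C: (east=-2, north=10).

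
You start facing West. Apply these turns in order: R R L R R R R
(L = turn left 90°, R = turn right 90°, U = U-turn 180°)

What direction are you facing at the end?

Answer: Final heading: North

Derivation:
Start: West
  R (right (90° clockwise)) -> North
  R (right (90° clockwise)) -> East
  L (left (90° counter-clockwise)) -> North
  R (right (90° clockwise)) -> East
  R (right (90° clockwise)) -> South
  R (right (90° clockwise)) -> West
  R (right (90° clockwise)) -> North
Final: North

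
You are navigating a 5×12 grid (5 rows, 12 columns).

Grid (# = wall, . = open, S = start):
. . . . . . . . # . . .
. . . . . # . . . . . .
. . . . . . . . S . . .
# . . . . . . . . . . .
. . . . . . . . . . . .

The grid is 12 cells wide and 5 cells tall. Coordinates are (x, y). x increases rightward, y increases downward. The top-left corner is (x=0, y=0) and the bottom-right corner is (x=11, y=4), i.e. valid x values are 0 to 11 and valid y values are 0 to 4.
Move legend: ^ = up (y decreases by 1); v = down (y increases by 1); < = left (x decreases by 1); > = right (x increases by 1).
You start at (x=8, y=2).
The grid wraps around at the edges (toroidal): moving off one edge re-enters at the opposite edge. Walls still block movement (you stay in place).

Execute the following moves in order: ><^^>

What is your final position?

Answer: Final position: (x=9, y=1)

Derivation:
Start: (x=8, y=2)
  > (right): (x=8, y=2) -> (x=9, y=2)
  < (left): (x=9, y=2) -> (x=8, y=2)
  ^ (up): (x=8, y=2) -> (x=8, y=1)
  ^ (up): blocked, stay at (x=8, y=1)
  > (right): (x=8, y=1) -> (x=9, y=1)
Final: (x=9, y=1)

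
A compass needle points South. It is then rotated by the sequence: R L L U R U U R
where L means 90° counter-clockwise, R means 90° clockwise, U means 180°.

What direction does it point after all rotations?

Start: South
  R (right (90° clockwise)) -> West
  L (left (90° counter-clockwise)) -> South
  L (left (90° counter-clockwise)) -> East
  U (U-turn (180°)) -> West
  R (right (90° clockwise)) -> North
  U (U-turn (180°)) -> South
  U (U-turn (180°)) -> North
  R (right (90° clockwise)) -> East
Final: East

Answer: Final heading: East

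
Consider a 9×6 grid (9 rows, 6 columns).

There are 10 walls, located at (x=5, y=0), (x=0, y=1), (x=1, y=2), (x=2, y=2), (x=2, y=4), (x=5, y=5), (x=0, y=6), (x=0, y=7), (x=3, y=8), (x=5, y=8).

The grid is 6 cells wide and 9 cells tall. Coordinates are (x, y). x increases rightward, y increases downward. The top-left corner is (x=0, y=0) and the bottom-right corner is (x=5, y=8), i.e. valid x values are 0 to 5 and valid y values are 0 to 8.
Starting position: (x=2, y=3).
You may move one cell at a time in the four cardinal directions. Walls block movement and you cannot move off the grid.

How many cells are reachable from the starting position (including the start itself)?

Answer: Reachable cells: 44

Derivation:
BFS flood-fill from (x=2, y=3):
  Distance 0: (x=2, y=3)
  Distance 1: (x=1, y=3), (x=3, y=3)
  Distance 2: (x=3, y=2), (x=0, y=3), (x=4, y=3), (x=1, y=4), (x=3, y=4)
  Distance 3: (x=3, y=1), (x=0, y=2), (x=4, y=2), (x=5, y=3), (x=0, y=4), (x=4, y=4), (x=1, y=5), (x=3, y=5)
  Distance 4: (x=3, y=0), (x=2, y=1), (x=4, y=1), (x=5, y=2), (x=5, y=4), (x=0, y=5), (x=2, y=5), (x=4, y=5), (x=1, y=6), (x=3, y=6)
  Distance 5: (x=2, y=0), (x=4, y=0), (x=1, y=1), (x=5, y=1), (x=2, y=6), (x=4, y=6), (x=1, y=7), (x=3, y=7)
  Distance 6: (x=1, y=0), (x=5, y=6), (x=2, y=7), (x=4, y=7), (x=1, y=8)
  Distance 7: (x=0, y=0), (x=5, y=7), (x=0, y=8), (x=2, y=8), (x=4, y=8)
Total reachable: 44 (grid has 44 open cells total)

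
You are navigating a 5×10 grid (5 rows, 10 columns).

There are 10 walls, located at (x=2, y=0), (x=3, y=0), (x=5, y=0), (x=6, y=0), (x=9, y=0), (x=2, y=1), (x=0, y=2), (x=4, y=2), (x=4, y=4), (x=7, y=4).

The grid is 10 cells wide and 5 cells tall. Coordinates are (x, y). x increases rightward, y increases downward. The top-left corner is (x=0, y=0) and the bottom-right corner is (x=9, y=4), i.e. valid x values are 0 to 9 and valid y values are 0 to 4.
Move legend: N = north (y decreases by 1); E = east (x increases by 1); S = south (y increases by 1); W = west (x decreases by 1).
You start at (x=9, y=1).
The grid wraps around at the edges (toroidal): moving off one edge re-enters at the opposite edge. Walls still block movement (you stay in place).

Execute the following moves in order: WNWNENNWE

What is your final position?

Start: (x=9, y=1)
  W (west): (x=9, y=1) -> (x=8, y=1)
  N (north): (x=8, y=1) -> (x=8, y=0)
  W (west): (x=8, y=0) -> (x=7, y=0)
  N (north): blocked, stay at (x=7, y=0)
  E (east): (x=7, y=0) -> (x=8, y=0)
  N (north): (x=8, y=0) -> (x=8, y=4)
  N (north): (x=8, y=4) -> (x=8, y=3)
  W (west): (x=8, y=3) -> (x=7, y=3)
  E (east): (x=7, y=3) -> (x=8, y=3)
Final: (x=8, y=3)

Answer: Final position: (x=8, y=3)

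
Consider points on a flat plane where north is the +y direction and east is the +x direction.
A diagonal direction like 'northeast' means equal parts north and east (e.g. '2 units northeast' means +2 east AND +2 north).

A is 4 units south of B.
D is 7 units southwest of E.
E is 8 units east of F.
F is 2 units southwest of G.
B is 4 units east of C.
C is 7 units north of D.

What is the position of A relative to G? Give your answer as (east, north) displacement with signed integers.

Answer: A is at (east=3, north=-6) relative to G.

Derivation:
Place G at the origin (east=0, north=0).
  F is 2 units southwest of G: delta (east=-2, north=-2); F at (east=-2, north=-2).
  E is 8 units east of F: delta (east=+8, north=+0); E at (east=6, north=-2).
  D is 7 units southwest of E: delta (east=-7, north=-7); D at (east=-1, north=-9).
  C is 7 units north of D: delta (east=+0, north=+7); C at (east=-1, north=-2).
  B is 4 units east of C: delta (east=+4, north=+0); B at (east=3, north=-2).
  A is 4 units south of B: delta (east=+0, north=-4); A at (east=3, north=-6).
Therefore A relative to G: (east=3, north=-6).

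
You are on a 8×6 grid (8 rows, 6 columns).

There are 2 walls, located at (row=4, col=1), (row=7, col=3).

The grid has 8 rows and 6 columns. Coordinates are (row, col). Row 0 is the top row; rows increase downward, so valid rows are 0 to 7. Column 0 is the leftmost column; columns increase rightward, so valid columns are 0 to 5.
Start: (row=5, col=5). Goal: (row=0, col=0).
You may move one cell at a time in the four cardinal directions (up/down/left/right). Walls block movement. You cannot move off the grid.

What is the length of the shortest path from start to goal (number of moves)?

Answer: Shortest path length: 10

Derivation:
BFS from (row=5, col=5) until reaching (row=0, col=0):
  Distance 0: (row=5, col=5)
  Distance 1: (row=4, col=5), (row=5, col=4), (row=6, col=5)
  Distance 2: (row=3, col=5), (row=4, col=4), (row=5, col=3), (row=6, col=4), (row=7, col=5)
  Distance 3: (row=2, col=5), (row=3, col=4), (row=4, col=3), (row=5, col=2), (row=6, col=3), (row=7, col=4)
  Distance 4: (row=1, col=5), (row=2, col=4), (row=3, col=3), (row=4, col=2), (row=5, col=1), (row=6, col=2)
  Distance 5: (row=0, col=5), (row=1, col=4), (row=2, col=3), (row=3, col=2), (row=5, col=0), (row=6, col=1), (row=7, col=2)
  Distance 6: (row=0, col=4), (row=1, col=3), (row=2, col=2), (row=3, col=1), (row=4, col=0), (row=6, col=0), (row=7, col=1)
  Distance 7: (row=0, col=3), (row=1, col=2), (row=2, col=1), (row=3, col=0), (row=7, col=0)
  Distance 8: (row=0, col=2), (row=1, col=1), (row=2, col=0)
  Distance 9: (row=0, col=1), (row=1, col=0)
  Distance 10: (row=0, col=0)  <- goal reached here
One shortest path (10 moves): (row=5, col=5) -> (row=5, col=4) -> (row=5, col=3) -> (row=5, col=2) -> (row=5, col=1) -> (row=5, col=0) -> (row=4, col=0) -> (row=3, col=0) -> (row=2, col=0) -> (row=1, col=0) -> (row=0, col=0)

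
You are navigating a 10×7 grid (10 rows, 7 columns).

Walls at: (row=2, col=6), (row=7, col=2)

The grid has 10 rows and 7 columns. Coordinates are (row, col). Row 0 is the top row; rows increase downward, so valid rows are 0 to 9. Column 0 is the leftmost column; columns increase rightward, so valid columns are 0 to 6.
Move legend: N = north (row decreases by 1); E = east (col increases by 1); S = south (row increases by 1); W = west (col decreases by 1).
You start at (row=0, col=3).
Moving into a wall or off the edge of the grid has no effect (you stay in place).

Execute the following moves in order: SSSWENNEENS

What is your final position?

Start: (row=0, col=3)
  S (south): (row=0, col=3) -> (row=1, col=3)
  S (south): (row=1, col=3) -> (row=2, col=3)
  S (south): (row=2, col=3) -> (row=3, col=3)
  W (west): (row=3, col=3) -> (row=3, col=2)
  E (east): (row=3, col=2) -> (row=3, col=3)
  N (north): (row=3, col=3) -> (row=2, col=3)
  N (north): (row=2, col=3) -> (row=1, col=3)
  E (east): (row=1, col=3) -> (row=1, col=4)
  E (east): (row=1, col=4) -> (row=1, col=5)
  N (north): (row=1, col=5) -> (row=0, col=5)
  S (south): (row=0, col=5) -> (row=1, col=5)
Final: (row=1, col=5)

Answer: Final position: (row=1, col=5)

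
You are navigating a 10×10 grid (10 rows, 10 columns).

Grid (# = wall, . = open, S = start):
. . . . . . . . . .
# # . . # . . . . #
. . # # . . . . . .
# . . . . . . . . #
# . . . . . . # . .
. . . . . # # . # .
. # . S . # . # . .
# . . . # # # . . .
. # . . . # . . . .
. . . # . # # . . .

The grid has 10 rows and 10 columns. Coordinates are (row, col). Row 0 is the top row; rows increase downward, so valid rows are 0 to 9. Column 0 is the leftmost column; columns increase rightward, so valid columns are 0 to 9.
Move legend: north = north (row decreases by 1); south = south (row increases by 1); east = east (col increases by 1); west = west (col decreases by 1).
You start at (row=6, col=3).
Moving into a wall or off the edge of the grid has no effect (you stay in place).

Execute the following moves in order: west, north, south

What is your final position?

Start: (row=6, col=3)
  west (west): (row=6, col=3) -> (row=6, col=2)
  north (north): (row=6, col=2) -> (row=5, col=2)
  south (south): (row=5, col=2) -> (row=6, col=2)
Final: (row=6, col=2)

Answer: Final position: (row=6, col=2)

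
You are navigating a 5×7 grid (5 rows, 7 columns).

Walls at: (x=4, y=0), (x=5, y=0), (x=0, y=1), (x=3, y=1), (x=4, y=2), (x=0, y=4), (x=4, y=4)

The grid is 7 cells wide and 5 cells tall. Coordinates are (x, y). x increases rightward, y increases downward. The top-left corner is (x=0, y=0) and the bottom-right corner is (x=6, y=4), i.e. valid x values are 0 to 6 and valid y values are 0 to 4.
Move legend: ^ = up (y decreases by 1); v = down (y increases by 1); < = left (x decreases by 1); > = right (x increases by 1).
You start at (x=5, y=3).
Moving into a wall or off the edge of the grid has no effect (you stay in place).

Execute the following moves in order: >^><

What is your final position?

Answer: Final position: (x=5, y=2)

Derivation:
Start: (x=5, y=3)
  > (right): (x=5, y=3) -> (x=6, y=3)
  ^ (up): (x=6, y=3) -> (x=6, y=2)
  > (right): blocked, stay at (x=6, y=2)
  < (left): (x=6, y=2) -> (x=5, y=2)
Final: (x=5, y=2)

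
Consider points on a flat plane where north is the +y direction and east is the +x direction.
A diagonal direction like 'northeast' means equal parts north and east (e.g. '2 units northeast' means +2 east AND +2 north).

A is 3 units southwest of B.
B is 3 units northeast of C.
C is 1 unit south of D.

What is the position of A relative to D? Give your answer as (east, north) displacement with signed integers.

Place D at the origin (east=0, north=0).
  C is 1 unit south of D: delta (east=+0, north=-1); C at (east=0, north=-1).
  B is 3 units northeast of C: delta (east=+3, north=+3); B at (east=3, north=2).
  A is 3 units southwest of B: delta (east=-3, north=-3); A at (east=0, north=-1).
Therefore A relative to D: (east=0, north=-1).

Answer: A is at (east=0, north=-1) relative to D.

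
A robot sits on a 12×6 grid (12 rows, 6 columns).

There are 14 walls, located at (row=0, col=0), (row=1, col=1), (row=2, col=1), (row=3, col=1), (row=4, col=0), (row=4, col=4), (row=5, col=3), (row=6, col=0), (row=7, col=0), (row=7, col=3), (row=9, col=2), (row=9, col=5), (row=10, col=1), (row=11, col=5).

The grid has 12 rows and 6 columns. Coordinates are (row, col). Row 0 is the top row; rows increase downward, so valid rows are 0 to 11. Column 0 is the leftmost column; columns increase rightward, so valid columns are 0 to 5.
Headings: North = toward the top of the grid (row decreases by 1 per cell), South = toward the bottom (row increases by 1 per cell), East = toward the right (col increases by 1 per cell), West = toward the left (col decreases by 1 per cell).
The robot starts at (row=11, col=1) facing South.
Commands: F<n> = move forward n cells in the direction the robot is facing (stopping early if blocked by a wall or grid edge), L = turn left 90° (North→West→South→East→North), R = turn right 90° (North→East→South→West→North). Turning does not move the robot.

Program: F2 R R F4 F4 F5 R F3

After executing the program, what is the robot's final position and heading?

Start: (row=11, col=1), facing South
  F2: move forward 0/2 (blocked), now at (row=11, col=1)
  R: turn right, now facing West
  R: turn right, now facing North
  F4: move forward 0/4 (blocked), now at (row=11, col=1)
  F4: move forward 0/4 (blocked), now at (row=11, col=1)
  F5: move forward 0/5 (blocked), now at (row=11, col=1)
  R: turn right, now facing East
  F3: move forward 3, now at (row=11, col=4)
Final: (row=11, col=4), facing East

Answer: Final position: (row=11, col=4), facing East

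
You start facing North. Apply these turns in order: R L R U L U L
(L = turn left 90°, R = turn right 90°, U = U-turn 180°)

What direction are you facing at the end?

Start: North
  R (right (90° clockwise)) -> East
  L (left (90° counter-clockwise)) -> North
  R (right (90° clockwise)) -> East
  U (U-turn (180°)) -> West
  L (left (90° counter-clockwise)) -> South
  U (U-turn (180°)) -> North
  L (left (90° counter-clockwise)) -> West
Final: West

Answer: Final heading: West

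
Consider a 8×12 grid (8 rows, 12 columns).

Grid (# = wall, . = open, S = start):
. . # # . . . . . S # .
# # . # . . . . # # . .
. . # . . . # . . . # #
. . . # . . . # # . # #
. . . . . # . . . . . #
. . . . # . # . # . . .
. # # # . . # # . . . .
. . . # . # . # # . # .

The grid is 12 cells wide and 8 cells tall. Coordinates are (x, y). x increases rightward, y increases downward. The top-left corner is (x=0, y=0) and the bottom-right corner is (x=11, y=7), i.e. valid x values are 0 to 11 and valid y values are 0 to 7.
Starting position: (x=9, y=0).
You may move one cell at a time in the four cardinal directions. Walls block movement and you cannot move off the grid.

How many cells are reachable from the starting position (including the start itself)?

BFS flood-fill from (x=9, y=0):
  Distance 0: (x=9, y=0)
  Distance 1: (x=8, y=0)
  Distance 2: (x=7, y=0)
  Distance 3: (x=6, y=0), (x=7, y=1)
  Distance 4: (x=5, y=0), (x=6, y=1), (x=7, y=2)
  Distance 5: (x=4, y=0), (x=5, y=1), (x=8, y=2)
  Distance 6: (x=4, y=1), (x=5, y=2), (x=9, y=2)
  Distance 7: (x=4, y=2), (x=5, y=3), (x=9, y=3)
  Distance 8: (x=3, y=2), (x=4, y=3), (x=6, y=3), (x=9, y=4)
  Distance 9: (x=4, y=4), (x=6, y=4), (x=8, y=4), (x=10, y=4), (x=9, y=5)
  Distance 10: (x=3, y=4), (x=7, y=4), (x=10, y=5), (x=9, y=6)
  Distance 11: (x=2, y=4), (x=3, y=5), (x=7, y=5), (x=11, y=5), (x=8, y=6), (x=10, y=6), (x=9, y=7)
  Distance 12: (x=2, y=3), (x=1, y=4), (x=2, y=5), (x=11, y=6)
  Distance 13: (x=1, y=3), (x=0, y=4), (x=1, y=5), (x=11, y=7)
  Distance 14: (x=1, y=2), (x=0, y=3), (x=0, y=5)
  Distance 15: (x=0, y=2), (x=0, y=6)
  Distance 16: (x=0, y=7)
  Distance 17: (x=1, y=7)
  Distance 18: (x=2, y=7)
Total reachable: 53 (grid has 64 open cells total)

Answer: Reachable cells: 53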